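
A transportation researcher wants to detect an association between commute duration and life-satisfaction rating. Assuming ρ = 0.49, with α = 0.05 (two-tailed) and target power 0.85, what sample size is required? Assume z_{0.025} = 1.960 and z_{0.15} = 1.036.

n = 35

Fisher's z: C = ½·ln((1+r)/(1−r)) = ½·ln(2.9216) = 0.5361.
n = ((z_{α/2} + z_β)/C)² + 3.
(1.960 + 1.036) / 0.5361 = 2.996 / 0.5361 = 5.589.
n = 5.589² + 3 = 31.23 + 3 = 34.2.
Round up.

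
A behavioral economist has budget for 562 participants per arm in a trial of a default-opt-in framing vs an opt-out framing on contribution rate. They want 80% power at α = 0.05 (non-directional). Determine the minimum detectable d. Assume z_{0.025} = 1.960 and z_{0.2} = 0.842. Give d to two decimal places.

For two independent groups of n = 562 each: d_min = (z_{α/2} + z_β)·√(2/n).
z-sum = 1.960 + 0.842 = 2.802.
d_min = 2.802 × √(2/562) = 2.802 × 0.0597 = 0.167.

d_min ≈ 0.17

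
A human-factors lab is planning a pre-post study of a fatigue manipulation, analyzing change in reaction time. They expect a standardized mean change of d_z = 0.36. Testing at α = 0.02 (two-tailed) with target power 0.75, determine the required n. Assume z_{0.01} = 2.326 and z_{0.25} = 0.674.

n = 70 pairs

For a paired (one-sample on differences) test: n = ((z_{α/2} + z_β) / d)².
z_{α/2} + z_β = 2.326 + 0.674 = 3.000.
n = (3.000 / 0.36)² = 8.333² = 69.44.
Round up.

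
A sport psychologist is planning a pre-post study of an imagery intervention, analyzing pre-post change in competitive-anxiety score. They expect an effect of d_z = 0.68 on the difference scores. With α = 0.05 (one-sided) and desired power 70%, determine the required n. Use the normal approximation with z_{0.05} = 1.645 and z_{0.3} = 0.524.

For a paired (one-sample on differences) test: n = ((z_{α} + z_β) / d)².
z_{α} + z_β = 1.645 + 0.524 = 2.169.
n = (2.169 / 0.68)² = 3.190² = 10.17.
Round up.

n = 11 pairs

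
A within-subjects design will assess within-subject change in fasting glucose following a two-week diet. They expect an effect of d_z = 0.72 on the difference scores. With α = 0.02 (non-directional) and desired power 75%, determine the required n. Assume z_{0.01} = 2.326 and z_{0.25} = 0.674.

For a paired (one-sample on differences) test: n = ((z_{α/2} + z_β) / d)².
z_{α/2} + z_β = 2.326 + 0.674 = 3.000.
n = (3.000 / 0.72)² = 4.167² = 17.36.
Round up.

n = 18 pairs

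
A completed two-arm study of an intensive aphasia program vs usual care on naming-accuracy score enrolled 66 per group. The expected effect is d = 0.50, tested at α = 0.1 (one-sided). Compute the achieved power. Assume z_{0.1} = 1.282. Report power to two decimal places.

power ≈ 0.94

For two equal groups, power = Φ(d·√(n/2) − z_{α}).
d·√(n/2) = 0.50 × √(66/2) = 0.50 × 5.745 = 2.872.
z_β = 2.872 − 1.282 = 1.590.
Power = Φ(1.590) = 0.944.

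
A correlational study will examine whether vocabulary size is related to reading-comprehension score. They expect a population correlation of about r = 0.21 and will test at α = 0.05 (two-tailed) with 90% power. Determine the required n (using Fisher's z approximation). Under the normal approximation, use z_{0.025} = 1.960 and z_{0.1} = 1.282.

n = 235

Fisher's z: C = ½·ln((1+r)/(1−r)) = ½·ln(1.5316) = 0.2132.
n = ((z_{α/2} + z_β)/C)² + 3.
(1.960 + 1.282) / 0.2132 = 3.242 / 0.2132 = 15.206.
n = 15.206² + 3 = 231.23 + 3 = 234.2.
Round up.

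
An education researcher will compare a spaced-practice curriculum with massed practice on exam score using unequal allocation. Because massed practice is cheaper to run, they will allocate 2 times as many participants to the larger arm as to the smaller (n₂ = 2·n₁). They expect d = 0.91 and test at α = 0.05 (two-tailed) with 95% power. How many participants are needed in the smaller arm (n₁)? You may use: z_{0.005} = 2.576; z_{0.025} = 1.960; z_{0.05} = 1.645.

With allocation ratio k = n₂/n₁ = 2, Var(x̄₁−x̄₂) = σ²(1/n₁ + 1/(k·n₁)) = σ²·(k+1)/(k·n₁).
So n₁ = (1 + 1/k)·((z_{α/2} + z_β)/d)² = 1.500 × (3.605/0.91)².
n₁ = 1.500 × 15.69 = 23.5.
Round up: n₁ = 24, giving n₂ = 2 × 24 = 48.

n₁ = 24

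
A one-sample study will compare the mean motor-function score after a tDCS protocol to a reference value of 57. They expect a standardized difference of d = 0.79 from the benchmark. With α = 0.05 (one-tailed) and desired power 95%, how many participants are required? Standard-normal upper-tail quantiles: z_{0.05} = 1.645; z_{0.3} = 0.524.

n = 18

For a one-sample test: n = ((z_{α} + z_β) / d)².
z_{α} + z_β = 1.645 + 1.645 = 3.290.
n = (3.290 / 0.79)² = 4.165² = 17.34.
Round up.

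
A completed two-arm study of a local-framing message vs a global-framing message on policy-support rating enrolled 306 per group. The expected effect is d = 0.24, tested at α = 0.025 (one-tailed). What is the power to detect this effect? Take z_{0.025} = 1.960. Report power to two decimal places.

power ≈ 0.84

For two equal groups, power = Φ(d·√(n/2) − z_{α}).
d·√(n/2) = 0.24 × √(306/2) = 0.24 × 12.369 = 2.969.
z_β = 2.969 − 1.960 = 1.009.
Power = Φ(1.009) = 0.843.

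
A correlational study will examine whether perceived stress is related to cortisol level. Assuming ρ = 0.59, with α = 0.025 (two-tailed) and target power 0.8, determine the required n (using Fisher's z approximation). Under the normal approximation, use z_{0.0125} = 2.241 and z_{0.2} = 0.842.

Fisher's z: C = ½·ln((1+r)/(1−r)) = ½·ln(3.8780) = 0.6777.
n = ((z_{α/2} + z_β)/C)² + 3.
(2.241 + 0.842) / 0.6777 = 3.083 / 0.6777 = 4.549.
n = 4.549² + 3 = 20.70 + 3 = 23.7.
Round up.

n = 24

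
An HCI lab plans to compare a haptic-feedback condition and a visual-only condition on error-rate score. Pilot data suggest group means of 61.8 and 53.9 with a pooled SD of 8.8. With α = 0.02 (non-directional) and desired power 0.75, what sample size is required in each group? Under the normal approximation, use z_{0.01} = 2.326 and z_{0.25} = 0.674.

n = 23 per group

Cohen's d = |M₁ − M₂| / SD_pooled = |61.8 − 53.9| / 8.8 = 7.9 / 8.8 = 0.898.
For two independent groups with equal n: n = 2·((z_{α/2} + z_β) / d)².
z_{α/2} + z_β = 2.326 + 0.674 = 3.000.
n = 2 × (3.000 / 0.898)² = 2 × 3.341² = 2 × 11.16 = 22.3.
Round up to the next whole participant.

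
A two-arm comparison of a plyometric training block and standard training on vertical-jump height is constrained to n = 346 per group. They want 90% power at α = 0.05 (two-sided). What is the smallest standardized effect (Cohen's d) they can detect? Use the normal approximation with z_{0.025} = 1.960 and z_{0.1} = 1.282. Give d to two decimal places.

d_min ≈ 0.25

For two independent groups of n = 346 each: d_min = (z_{α/2} + z_β)·√(2/n).
z-sum = 1.960 + 1.282 = 3.242.
d_min = 3.242 × √(2/346) = 3.242 × 0.0760 = 0.246.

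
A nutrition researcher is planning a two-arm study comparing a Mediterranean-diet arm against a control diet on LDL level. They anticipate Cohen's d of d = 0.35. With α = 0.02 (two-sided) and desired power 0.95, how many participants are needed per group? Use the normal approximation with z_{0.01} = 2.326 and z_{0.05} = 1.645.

For two independent groups with equal n: n = 2·((z_{α/2} + z_β) / d)².
z_{α/2} + z_β = 2.326 + 1.645 = 3.971.
n = 2 × (3.971 / 0.35)² = 2 × 11.346² = 2 × 128.73 = 257.5.
Round up to the next whole participant.

n = 258 per group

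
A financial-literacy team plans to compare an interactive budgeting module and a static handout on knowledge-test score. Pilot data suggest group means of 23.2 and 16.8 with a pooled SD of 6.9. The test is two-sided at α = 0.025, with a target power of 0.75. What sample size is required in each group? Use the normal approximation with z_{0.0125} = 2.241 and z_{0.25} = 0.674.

n = 20 per group

Cohen's d = |M₁ − M₂| / SD_pooled = |23.2 − 16.8| / 6.9 = 6.4 / 6.9 = 0.928.
For two independent groups with equal n: n = 2·((z_{α/2} + z_β) / d)².
z_{α/2} + z_β = 2.241 + 0.674 = 2.915.
n = 2 × (2.915 / 0.928)² = 2 × 3.141² = 2 × 9.87 = 19.7.
Round up to the next whole participant.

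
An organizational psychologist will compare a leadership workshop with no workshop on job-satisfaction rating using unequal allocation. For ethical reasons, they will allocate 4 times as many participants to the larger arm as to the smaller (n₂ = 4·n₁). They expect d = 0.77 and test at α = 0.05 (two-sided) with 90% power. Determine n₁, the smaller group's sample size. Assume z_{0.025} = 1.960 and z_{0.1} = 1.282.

With allocation ratio k = n₂/n₁ = 4, Var(x̄₁−x̄₂) = σ²(1/n₁ + 1/(k·n₁)) = σ²·(k+1)/(k·n₁).
So n₁ = (1 + 1/k)·((z_{α/2} + z_β)/d)² = 1.250 × (3.242/0.77)².
n₁ = 1.250 × 17.73 = 22.2.
Round up: n₁ = 23, giving n₂ = 4 × 23 = 92.

n₁ = 23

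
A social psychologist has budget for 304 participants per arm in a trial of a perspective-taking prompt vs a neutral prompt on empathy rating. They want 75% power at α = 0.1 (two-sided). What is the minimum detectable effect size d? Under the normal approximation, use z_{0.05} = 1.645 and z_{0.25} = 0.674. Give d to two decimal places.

d_min ≈ 0.19

For two independent groups of n = 304 each: d_min = (z_{α/2} + z_β)·√(2/n).
z-sum = 1.645 + 0.674 = 2.319.
d_min = 2.319 × √(2/304) = 2.319 × 0.0811 = 0.188.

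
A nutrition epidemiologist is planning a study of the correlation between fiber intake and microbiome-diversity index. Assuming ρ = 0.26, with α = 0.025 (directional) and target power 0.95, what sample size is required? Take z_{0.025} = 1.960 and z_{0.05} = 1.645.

Fisher's z: C = ½·ln((1+r)/(1−r)) = ½·ln(1.7027) = 0.2661.
n = ((z_{α} + z_β)/C)² + 3.
(1.960 + 1.645) / 0.2661 = 3.605 / 0.2661 = 13.548.
n = 13.548² + 3 = 183.54 + 3 = 186.5.
Round up.

n = 187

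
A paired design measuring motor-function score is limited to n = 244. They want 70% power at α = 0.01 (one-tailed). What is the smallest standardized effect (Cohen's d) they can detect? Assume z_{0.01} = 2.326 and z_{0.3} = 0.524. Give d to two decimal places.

For a single sample (or paired design) of n = 244: d_min = (z_{α} + z_β)/√n.
z-sum = 2.326 + 0.524 = 2.850.
d_min = 2.850 / √244 = 2.850 / 15.620 = 0.182.

d_min ≈ 0.18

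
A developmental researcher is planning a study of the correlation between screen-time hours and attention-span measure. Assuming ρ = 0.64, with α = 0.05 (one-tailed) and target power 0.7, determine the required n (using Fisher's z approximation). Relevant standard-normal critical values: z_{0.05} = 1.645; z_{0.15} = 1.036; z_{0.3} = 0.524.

n = 12

Fisher's z: C = ½·ln((1+r)/(1−r)) = ½·ln(4.5556) = 0.7582.
n = ((z_{α} + z_β)/C)² + 3.
(1.645 + 0.524) / 0.7582 = 2.169 / 0.7582 = 2.861.
n = 2.861² + 3 = 8.18 + 3 = 11.2.
Round up.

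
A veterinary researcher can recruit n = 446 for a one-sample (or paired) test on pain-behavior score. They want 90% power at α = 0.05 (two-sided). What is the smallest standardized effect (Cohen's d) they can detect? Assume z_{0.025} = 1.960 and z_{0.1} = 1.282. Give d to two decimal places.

For a single sample (or paired design) of n = 446: d_min = (z_{α/2} + z_β)/√n.
z-sum = 1.960 + 1.282 = 3.242.
d_min = 3.242 / √446 = 3.242 / 21.119 = 0.154.

d_min ≈ 0.15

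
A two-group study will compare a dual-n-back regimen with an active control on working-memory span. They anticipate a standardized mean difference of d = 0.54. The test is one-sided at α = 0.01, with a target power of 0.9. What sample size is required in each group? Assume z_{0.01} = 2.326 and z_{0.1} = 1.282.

n = 90 per group

For two independent groups with equal n: n = 2·((z_{α} + z_β) / d)².
z_{α} + z_β = 2.326 + 1.282 = 3.608.
n = 2 × (3.608 / 0.54)² = 2 × 6.681² = 2 × 44.64 = 89.3.
Round up to the next whole participant.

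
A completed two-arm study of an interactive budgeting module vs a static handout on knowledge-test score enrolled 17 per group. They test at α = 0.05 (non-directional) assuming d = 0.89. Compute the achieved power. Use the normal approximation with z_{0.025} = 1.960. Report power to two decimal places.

For two equal groups, power = Φ(d·√(n/2) − z_{α/2}).
d·√(n/2) = 0.89 × √(17/2) = 0.89 × 2.915 = 2.595.
z_β = 2.595 − 1.960 = 0.635.
Power = Φ(0.635) = 0.737.

power ≈ 0.74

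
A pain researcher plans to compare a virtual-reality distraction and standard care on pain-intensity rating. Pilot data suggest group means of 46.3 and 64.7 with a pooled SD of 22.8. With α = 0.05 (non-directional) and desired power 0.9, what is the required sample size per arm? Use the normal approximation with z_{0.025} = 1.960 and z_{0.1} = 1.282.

n = 33 per group

Cohen's d = |M₁ − M₂| / SD_pooled = |46.3 − 64.7| / 22.8 = 18.4 / 22.8 = 0.807.
For two independent groups with equal n: n = 2·((z_{α/2} + z_β) / d)².
z_{α/2} + z_β = 1.960 + 1.282 = 3.242.
n = 2 × (3.242 / 0.807)² = 2 × 4.017² = 2 × 16.14 = 32.3.
Round up to the next whole participant.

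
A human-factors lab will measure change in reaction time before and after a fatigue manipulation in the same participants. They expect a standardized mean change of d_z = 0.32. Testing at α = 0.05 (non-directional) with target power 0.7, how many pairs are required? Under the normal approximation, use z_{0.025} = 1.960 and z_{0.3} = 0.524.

n = 61 pairs

For a paired (one-sample on differences) test: n = ((z_{α/2} + z_β) / d)².
z_{α/2} + z_β = 1.960 + 0.524 = 2.484.
n = (2.484 / 0.32)² = 7.763² = 60.26.
Round up.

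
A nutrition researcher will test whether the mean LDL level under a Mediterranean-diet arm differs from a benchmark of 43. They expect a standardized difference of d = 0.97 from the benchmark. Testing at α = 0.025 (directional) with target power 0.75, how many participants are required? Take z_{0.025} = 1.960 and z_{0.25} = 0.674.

For a one-sample test: n = ((z_{α} + z_β) / d)².
z_{α} + z_β = 1.960 + 0.674 = 2.634.
n = (2.634 / 0.97)² = 2.715² = 7.37.
Round up.

n = 8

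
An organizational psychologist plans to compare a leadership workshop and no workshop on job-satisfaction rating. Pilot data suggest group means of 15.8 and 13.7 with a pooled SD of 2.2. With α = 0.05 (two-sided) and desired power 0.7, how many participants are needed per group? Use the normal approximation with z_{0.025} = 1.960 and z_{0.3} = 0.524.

n = 14 per group

Cohen's d = |M₁ − M₂| / SD_pooled = |15.8 − 13.7| / 2.2 = 2.1 / 2.2 = 0.955.
For two independent groups with equal n: n = 2·((z_{α/2} + z_β) / d)².
z_{α/2} + z_β = 1.960 + 0.524 = 2.484.
n = 2 × (2.484 / 0.955)² = 2 × 2.601² = 2 × 6.77 = 13.5.
Round up to the next whole participant.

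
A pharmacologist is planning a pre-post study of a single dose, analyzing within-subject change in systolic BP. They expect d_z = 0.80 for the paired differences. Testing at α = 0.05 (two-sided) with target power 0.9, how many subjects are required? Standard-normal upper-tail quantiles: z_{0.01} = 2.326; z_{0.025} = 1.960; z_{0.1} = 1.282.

For a paired (one-sample on differences) test: n = ((z_{α/2} + z_β) / d)².
z_{α/2} + z_β = 1.960 + 1.282 = 3.242.
n = (3.242 / 0.80)² = 4.052² = 16.42.
Round up.

n = 17 pairs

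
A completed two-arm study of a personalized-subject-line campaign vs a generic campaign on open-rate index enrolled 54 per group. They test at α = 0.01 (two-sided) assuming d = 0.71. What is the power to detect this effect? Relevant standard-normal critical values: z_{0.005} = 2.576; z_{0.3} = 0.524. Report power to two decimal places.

For two equal groups, power = Φ(d·√(n/2) − z_{α/2}).
d·√(n/2) = 0.71 × √(54/2) = 0.71 × 5.196 = 3.689.
z_β = 3.689 − 2.576 = 1.113.
Power = Φ(1.113) = 0.867.

power ≈ 0.87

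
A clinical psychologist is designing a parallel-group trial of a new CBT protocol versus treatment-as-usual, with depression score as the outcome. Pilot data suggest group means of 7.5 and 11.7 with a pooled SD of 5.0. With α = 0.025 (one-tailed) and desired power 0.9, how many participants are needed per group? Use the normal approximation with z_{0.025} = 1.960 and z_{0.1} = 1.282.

Cohen's d = |M₁ − M₂| / SD_pooled = |7.5 − 11.7| / 5.0 = 4.2 / 5.0 = 0.840.
For two independent groups with equal n: n = 2·((z_{α} + z_β) / d)².
z_{α} + z_β = 1.960 + 1.282 = 3.242.
n = 2 × (3.242 / 0.840)² = 2 × 3.860² = 2 × 14.90 = 29.8.
Round up to the next whole participant.

n = 30 per group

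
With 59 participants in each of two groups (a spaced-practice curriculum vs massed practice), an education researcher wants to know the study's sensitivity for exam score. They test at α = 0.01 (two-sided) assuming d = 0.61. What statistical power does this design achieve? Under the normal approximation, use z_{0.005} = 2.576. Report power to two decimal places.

For two equal groups, power = Φ(d·√(n/2) − z_{α/2}).
d·√(n/2) = 0.61 × √(59/2) = 0.61 × 5.431 = 3.313.
z_β = 3.313 − 2.576 = 0.737.
Power = Φ(0.737) = 0.769.

power ≈ 0.77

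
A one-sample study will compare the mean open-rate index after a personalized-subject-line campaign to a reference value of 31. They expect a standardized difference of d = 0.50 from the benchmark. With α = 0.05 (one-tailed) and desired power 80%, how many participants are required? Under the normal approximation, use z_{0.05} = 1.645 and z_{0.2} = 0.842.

n = 25

For a one-sample test: n = ((z_{α} + z_β) / d)².
z_{α} + z_β = 1.645 + 0.842 = 2.487.
n = (2.487 / 0.50)² = 4.974² = 24.74.
Round up.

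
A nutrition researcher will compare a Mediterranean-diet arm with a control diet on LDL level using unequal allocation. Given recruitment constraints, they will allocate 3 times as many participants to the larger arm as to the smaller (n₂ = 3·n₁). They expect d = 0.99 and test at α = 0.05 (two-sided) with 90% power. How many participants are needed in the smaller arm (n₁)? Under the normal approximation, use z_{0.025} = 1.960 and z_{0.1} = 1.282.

n₁ = 15

With allocation ratio k = n₂/n₁ = 3, Var(x̄₁−x̄₂) = σ²(1/n₁ + 1/(k·n₁)) = σ²·(k+1)/(k·n₁).
So n₁ = (1 + 1/k)·((z_{α/2} + z_β)/d)² = 1.333 × (3.242/0.99)².
n₁ = 1.333 × 10.72 = 14.3.
Round up: n₁ = 15, giving n₂ = 3 × 15 = 45.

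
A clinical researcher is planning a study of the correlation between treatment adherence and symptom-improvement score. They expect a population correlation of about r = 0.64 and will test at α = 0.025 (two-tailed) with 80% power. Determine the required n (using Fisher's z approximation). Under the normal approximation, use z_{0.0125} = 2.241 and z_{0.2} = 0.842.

Fisher's z: C = ½·ln((1+r)/(1−r)) = ½·ln(4.5556) = 0.7582.
n = ((z_{α/2} + z_β)/C)² + 3.
(2.241 + 0.842) / 0.7582 = 3.083 / 0.7582 = 4.066.
n = 4.066² + 3 = 16.53 + 3 = 19.5.
Round up.

n = 20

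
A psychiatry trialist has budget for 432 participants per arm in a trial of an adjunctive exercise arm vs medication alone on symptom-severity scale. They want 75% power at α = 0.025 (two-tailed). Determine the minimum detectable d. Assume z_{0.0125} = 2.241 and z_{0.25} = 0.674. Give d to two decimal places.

d_min ≈ 0.20

For two independent groups of n = 432 each: d_min = (z_{α/2} + z_β)·√(2/n).
z-sum = 2.241 + 0.674 = 2.915.
d_min = 2.915 × √(2/432) = 2.915 × 0.0680 = 0.198.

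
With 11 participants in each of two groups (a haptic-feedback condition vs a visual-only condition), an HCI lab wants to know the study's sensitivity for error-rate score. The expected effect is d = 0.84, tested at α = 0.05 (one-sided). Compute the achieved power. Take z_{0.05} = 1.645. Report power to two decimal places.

For two equal groups, power = Φ(d·√(n/2) − z_{α}).
d·√(n/2) = 0.84 × √(11/2) = 0.84 × 2.345 = 1.970.
z_β = 1.970 − 1.645 = 0.325.
Power = Φ(0.325) = 0.627.

power ≈ 0.63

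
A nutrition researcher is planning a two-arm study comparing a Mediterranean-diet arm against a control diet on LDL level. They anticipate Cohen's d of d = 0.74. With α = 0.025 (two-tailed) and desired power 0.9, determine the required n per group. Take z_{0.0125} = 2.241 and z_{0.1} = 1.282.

n = 46 per group

For two independent groups with equal n: n = 2·((z_{α/2} + z_β) / d)².
z_{α/2} + z_β = 2.241 + 1.282 = 3.523.
n = 2 × (3.523 / 0.74)² = 2 × 4.761² = 2 × 22.67 = 45.3.
Round up to the next whole participant.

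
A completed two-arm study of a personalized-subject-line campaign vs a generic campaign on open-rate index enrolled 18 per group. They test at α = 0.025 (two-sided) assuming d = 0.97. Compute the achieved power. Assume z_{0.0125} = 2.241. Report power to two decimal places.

power ≈ 0.75

For two equal groups, power = Φ(d·√(n/2) − z_{α/2}).
d·√(n/2) = 0.97 × √(18/2) = 0.97 × 3.000 = 2.910.
z_β = 2.910 − 2.241 = 0.669.
Power = Φ(0.669) = 0.748.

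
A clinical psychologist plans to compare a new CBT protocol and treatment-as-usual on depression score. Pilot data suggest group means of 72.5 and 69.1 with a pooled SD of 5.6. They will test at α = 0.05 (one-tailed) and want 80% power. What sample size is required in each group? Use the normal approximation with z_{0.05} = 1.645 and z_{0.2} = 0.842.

Cohen's d = |M₁ − M₂| / SD_pooled = |72.5 − 69.1| / 5.6 = 3.4 / 5.6 = 0.607.
For two independent groups with equal n: n = 2·((z_{α} + z_β) / d)².
z_{α} + z_β = 1.645 + 0.842 = 2.487.
n = 2 × (2.487 / 0.607)² = 2 × 4.097² = 2 × 16.79 = 33.6.
Round up to the next whole participant.

n = 34 per group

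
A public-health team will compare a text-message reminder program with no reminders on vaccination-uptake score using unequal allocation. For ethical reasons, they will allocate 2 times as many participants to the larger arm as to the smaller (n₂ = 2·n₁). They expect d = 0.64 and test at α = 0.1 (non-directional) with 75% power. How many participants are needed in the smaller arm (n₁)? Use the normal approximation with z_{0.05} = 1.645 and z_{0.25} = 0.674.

With allocation ratio k = n₂/n₁ = 2, Var(x̄₁−x̄₂) = σ²(1/n₁ + 1/(k·n₁)) = σ²·(k+1)/(k·n₁).
So n₁ = (1 + 1/k)·((z_{α/2} + z_β)/d)² = 1.500 × (2.319/0.64)².
n₁ = 1.500 × 13.13 = 19.7.
Round up: n₁ = 20, giving n₂ = 2 × 20 = 40.

n₁ = 20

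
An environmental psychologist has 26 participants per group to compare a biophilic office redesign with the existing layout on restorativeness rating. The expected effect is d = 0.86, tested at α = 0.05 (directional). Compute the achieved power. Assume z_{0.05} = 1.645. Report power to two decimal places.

For two equal groups, power = Φ(d·√(n/2) − z_{α}).
d·√(n/2) = 0.86 × √(26/2) = 0.86 × 3.606 = 3.101.
z_β = 3.101 − 1.645 = 1.456.
Power = Φ(1.456) = 0.927.

power ≈ 0.93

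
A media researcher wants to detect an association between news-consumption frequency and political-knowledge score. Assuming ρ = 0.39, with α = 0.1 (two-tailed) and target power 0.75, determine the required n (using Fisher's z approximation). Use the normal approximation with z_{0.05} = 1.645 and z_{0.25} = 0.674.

Fisher's z: C = ½·ln((1+r)/(1−r)) = ½·ln(2.2787) = 0.4118.
n = ((z_{α/2} + z_β)/C)² + 3.
(1.645 + 0.674) / 0.4118 = 2.319 / 0.4118 = 5.631.
n = 5.631² + 3 = 31.71 + 3 = 34.7.
Round up.

n = 35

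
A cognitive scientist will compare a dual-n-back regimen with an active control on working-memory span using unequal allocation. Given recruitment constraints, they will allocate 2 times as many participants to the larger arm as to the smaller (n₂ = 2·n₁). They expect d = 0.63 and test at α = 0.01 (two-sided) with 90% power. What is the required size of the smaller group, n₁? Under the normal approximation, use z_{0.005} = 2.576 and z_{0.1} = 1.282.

n₁ = 57

With allocation ratio k = n₂/n₁ = 2, Var(x̄₁−x̄₂) = σ²(1/n₁ + 1/(k·n₁)) = σ²·(k+1)/(k·n₁).
So n₁ = (1 + 1/k)·((z_{α/2} + z_β)/d)² = 1.500 × (3.858/0.63)².
n₁ = 1.500 × 37.50 = 56.3.
Round up: n₁ = 57, giving n₂ = 2 × 57 = 114.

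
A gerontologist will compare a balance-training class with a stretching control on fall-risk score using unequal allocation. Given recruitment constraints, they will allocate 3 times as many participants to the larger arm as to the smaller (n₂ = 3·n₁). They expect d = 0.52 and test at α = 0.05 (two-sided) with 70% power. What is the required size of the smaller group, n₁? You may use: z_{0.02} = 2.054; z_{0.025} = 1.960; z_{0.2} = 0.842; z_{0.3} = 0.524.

With allocation ratio k = n₂/n₁ = 3, Var(x̄₁−x̄₂) = σ²(1/n₁ + 1/(k·n₁)) = σ²·(k+1)/(k·n₁).
So n₁ = (1 + 1/k)·((z_{α/2} + z_β)/d)² = 1.333 × (2.484/0.52)².
n₁ = 1.333 × 22.82 = 30.4.
Round up: n₁ = 31, giving n₂ = 3 × 31 = 93.

n₁ = 31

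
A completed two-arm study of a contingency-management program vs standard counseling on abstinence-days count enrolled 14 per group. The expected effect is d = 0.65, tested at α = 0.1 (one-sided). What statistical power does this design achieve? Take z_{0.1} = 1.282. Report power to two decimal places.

For two equal groups, power = Φ(d·√(n/2) − z_{α}).
d·√(n/2) = 0.65 × √(14/2) = 0.65 × 2.646 = 1.720.
z_β = 1.720 − 1.282 = 0.438.
Power = Φ(0.438) = 0.669.

power ≈ 0.67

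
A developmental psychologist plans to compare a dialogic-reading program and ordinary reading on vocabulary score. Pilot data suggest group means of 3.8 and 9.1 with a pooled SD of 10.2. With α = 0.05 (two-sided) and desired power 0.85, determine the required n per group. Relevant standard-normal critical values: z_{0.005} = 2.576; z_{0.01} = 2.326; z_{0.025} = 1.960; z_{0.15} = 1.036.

n = 67 per group

Cohen's d = |M₁ − M₂| / SD_pooled = |3.8 − 9.1| / 10.2 = 5.3 / 10.2 = 0.520.
For two independent groups with equal n: n = 2·((z_{α/2} + z_β) / d)².
z_{α/2} + z_β = 1.960 + 1.036 = 2.996.
n = 2 × (2.996 / 0.520)² = 2 × 5.762² = 2 × 33.20 = 66.4.
Round up to the next whole participant.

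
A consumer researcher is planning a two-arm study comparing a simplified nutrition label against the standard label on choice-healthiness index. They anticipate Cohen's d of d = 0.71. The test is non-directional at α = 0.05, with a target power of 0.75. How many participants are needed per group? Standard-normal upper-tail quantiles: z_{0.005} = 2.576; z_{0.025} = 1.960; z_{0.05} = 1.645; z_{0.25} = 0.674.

n = 28 per group

For two independent groups with equal n: n = 2·((z_{α/2} + z_β) / d)².
z_{α/2} + z_β = 1.960 + 0.674 = 2.634.
n = 2 × (2.634 / 0.71)² = 2 × 3.710² = 2 × 13.76 = 27.5.
Round up to the next whole participant.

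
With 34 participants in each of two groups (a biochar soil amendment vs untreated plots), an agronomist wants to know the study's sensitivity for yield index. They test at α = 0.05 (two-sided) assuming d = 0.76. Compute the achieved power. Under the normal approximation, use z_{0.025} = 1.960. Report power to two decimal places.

power ≈ 0.88

For two equal groups, power = Φ(d·√(n/2) − z_{α/2}).
d·√(n/2) = 0.76 × √(34/2) = 0.76 × 4.123 = 3.134.
z_β = 3.134 − 1.960 = 1.174.
Power = Φ(1.174) = 0.880.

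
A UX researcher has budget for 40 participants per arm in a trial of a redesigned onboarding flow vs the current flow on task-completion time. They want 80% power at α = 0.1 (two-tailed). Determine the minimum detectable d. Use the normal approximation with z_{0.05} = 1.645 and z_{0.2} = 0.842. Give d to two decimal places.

For two independent groups of n = 40 each: d_min = (z_{α/2} + z_β)·√(2/n).
z-sum = 1.645 + 0.842 = 2.487.
d_min = 2.487 × √(2/40) = 2.487 × 0.2236 = 0.556.

d_min ≈ 0.56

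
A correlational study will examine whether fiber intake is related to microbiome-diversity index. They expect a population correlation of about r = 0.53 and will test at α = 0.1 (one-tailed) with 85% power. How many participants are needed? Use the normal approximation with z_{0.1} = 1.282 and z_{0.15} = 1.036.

n = 19

Fisher's z: C = ½·ln((1+r)/(1−r)) = ½·ln(3.2553) = 0.5901.
n = ((z_{α} + z_β)/C)² + 3.
(1.282 + 1.036) / 0.5901 = 2.318 / 0.5901 = 3.928.
n = 3.928² + 3 = 15.43 + 3 = 18.4.
Round up.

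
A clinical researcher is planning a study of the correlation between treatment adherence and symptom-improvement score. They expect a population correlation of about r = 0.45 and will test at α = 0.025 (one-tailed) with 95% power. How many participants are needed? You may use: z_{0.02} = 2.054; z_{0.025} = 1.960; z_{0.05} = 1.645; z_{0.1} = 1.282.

n = 59

Fisher's z: C = ½·ln((1+r)/(1−r)) = ½·ln(2.6364) = 0.4847.
n = ((z_{α} + z_β)/C)² + 3.
(1.960 + 1.645) / 0.4847 = 3.605 / 0.4847 = 7.438.
n = 7.438² + 3 = 55.32 + 3 = 58.3.
Round up.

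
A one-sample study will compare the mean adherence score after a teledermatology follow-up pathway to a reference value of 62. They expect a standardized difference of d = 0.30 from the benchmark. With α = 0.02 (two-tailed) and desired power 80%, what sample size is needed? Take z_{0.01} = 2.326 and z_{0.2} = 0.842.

n = 112

For a one-sample test: n = ((z_{α/2} + z_β) / d)².
z_{α/2} + z_β = 2.326 + 0.842 = 3.168.
n = (3.168 / 0.30)² = 10.560² = 111.51.
Round up.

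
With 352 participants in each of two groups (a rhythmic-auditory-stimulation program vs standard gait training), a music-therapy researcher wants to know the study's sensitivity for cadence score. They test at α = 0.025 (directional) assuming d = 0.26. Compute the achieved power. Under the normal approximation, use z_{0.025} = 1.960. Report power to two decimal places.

power ≈ 0.93

For two equal groups, power = Φ(d·√(n/2) − z_{α}).
d·√(n/2) = 0.26 × √(352/2) = 0.26 × 13.266 = 3.449.
z_β = 3.449 − 1.960 = 1.489.
Power = Φ(1.489) = 0.932.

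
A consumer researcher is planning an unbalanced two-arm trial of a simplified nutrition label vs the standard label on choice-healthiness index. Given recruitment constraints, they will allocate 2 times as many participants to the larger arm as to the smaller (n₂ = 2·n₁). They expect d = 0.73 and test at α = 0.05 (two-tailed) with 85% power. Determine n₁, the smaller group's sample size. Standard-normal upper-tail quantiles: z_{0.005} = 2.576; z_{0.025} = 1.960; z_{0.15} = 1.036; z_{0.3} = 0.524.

With allocation ratio k = n₂/n₁ = 2, Var(x̄₁−x̄₂) = σ²(1/n₁ + 1/(k·n₁)) = σ²·(k+1)/(k·n₁).
So n₁ = (1 + 1/k)·((z_{α/2} + z_β)/d)² = 1.500 × (2.996/0.73)².
n₁ = 1.500 × 16.84 = 25.3.
Round up: n₁ = 26, giving n₂ = 2 × 26 = 52.

n₁ = 26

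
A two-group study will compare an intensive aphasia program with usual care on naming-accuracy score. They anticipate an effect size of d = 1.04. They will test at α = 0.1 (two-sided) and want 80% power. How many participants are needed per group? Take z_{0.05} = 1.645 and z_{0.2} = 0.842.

n = 12 per group

For two independent groups with equal n: n = 2·((z_{α/2} + z_β) / d)².
z_{α/2} + z_β = 1.645 + 0.842 = 2.487.
n = 2 × (2.487 / 1.04)² = 2 × 2.391² = 2 × 5.72 = 11.4.
Round up to the next whole participant.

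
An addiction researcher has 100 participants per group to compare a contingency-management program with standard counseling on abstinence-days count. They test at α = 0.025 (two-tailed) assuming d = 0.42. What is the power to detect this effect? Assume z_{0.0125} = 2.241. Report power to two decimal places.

For two equal groups, power = Φ(d·√(n/2) − z_{α/2}).
d·√(n/2) = 0.42 × √(100/2) = 0.42 × 7.071 = 2.970.
z_β = 2.970 − 2.241 = 0.729.
Power = Φ(0.729) = 0.767.

power ≈ 0.77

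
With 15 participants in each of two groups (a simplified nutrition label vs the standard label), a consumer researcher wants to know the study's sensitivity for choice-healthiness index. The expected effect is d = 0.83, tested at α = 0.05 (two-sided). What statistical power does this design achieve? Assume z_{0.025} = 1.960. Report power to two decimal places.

power ≈ 0.62

For two equal groups, power = Φ(d·√(n/2) − z_{α/2}).
d·√(n/2) = 0.83 × √(15/2) = 0.83 × 2.739 = 2.273.
z_β = 2.273 − 1.960 = 0.313.
Power = Φ(0.313) = 0.623.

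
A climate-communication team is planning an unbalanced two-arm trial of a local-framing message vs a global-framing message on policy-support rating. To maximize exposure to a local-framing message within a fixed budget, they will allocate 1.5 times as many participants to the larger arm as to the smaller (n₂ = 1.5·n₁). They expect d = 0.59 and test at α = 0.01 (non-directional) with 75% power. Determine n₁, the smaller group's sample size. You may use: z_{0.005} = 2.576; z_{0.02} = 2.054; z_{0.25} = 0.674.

n₁ = 51

With allocation ratio k = n₂/n₁ = 1.5, Var(x̄₁−x̄₂) = σ²(1/n₁ + 1/(k·n₁)) = σ²·(k+1)/(k·n₁).
So n₁ = (1 + 1/k)·((z_{α/2} + z_β)/d)² = 1.667 × (3.250/0.59)².
n₁ = 1.667 × 30.34 = 50.6.
Round up: n₁ = 51, giving n₂ = ⌈1.5 × 51⌉ = ⌈76.5⌉ = 77.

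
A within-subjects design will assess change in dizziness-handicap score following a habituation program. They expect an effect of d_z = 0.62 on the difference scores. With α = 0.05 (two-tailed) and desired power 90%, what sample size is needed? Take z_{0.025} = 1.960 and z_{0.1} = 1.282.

n = 28 pairs

For a paired (one-sample on differences) test: n = ((z_{α/2} + z_β) / d)².
z_{α/2} + z_β = 1.960 + 1.282 = 3.242.
n = (3.242 / 0.62)² = 5.229² = 27.34.
Round up.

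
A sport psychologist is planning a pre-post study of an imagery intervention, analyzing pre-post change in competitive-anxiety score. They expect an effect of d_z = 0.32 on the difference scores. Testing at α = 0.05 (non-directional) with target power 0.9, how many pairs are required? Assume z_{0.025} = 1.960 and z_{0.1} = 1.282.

For a paired (one-sample on differences) test: n = ((z_{α/2} + z_β) / d)².
z_{α/2} + z_β = 1.960 + 1.282 = 3.242.
n = (3.242 / 0.32)² = 10.131² = 102.64.
Round up.

n = 103 pairs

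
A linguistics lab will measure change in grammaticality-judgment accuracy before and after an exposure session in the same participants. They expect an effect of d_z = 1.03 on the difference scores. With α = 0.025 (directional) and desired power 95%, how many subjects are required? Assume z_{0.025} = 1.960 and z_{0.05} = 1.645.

For a paired (one-sample on differences) test: n = ((z_{α} + z_β) / d)².
z_{α} + z_β = 1.960 + 1.645 = 3.605.
n = (3.605 / 1.03)² = 3.500² = 12.25.
Round up.

n = 13 pairs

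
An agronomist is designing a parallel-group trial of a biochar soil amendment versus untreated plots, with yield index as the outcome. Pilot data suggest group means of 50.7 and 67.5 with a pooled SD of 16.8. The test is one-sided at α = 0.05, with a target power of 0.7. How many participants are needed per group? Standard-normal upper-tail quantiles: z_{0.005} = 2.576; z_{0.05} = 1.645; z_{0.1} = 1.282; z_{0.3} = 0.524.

Cohen's d = |M₁ − M₂| / SD_pooled = |50.7 − 67.5| / 16.8 = 16.8 / 16.8 = 1.000.
For two independent groups with equal n: n = 2·((z_{α} + z_β) / d)².
z_{α} + z_β = 1.645 + 0.524 = 2.169.
n = 2 × (2.169 / 1.000)² = 2 × 2.169² = 2 × 4.70 = 9.4.
Round up to the next whole participant.

n = 10 per group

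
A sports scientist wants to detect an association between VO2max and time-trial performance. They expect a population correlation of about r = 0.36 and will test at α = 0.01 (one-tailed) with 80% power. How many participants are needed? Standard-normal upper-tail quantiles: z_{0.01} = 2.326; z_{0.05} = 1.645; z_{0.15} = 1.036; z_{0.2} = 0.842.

Fisher's z: C = ½·ln((1+r)/(1−r)) = ½·ln(2.1250) = 0.3769.
n = ((z_{α} + z_β)/C)² + 3.
(2.326 + 0.842) / 0.3769 = 3.168 / 0.3769 = 8.405.
n = 8.405² + 3 = 70.65 + 3 = 73.7.
Round up.

n = 74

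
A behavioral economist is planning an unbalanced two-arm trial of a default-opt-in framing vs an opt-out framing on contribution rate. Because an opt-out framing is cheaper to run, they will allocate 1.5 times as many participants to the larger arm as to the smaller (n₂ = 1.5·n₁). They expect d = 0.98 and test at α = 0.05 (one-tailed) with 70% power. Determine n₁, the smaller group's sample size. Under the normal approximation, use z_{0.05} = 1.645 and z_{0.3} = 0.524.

With allocation ratio k = n₂/n₁ = 1.5, Var(x̄₁−x̄₂) = σ²(1/n₁ + 1/(k·n₁)) = σ²·(k+1)/(k·n₁).
So n₁ = (1 + 1/k)·((z_{α} + z_β)/d)² = 1.667 × (2.169/0.98)².
n₁ = 1.667 × 4.90 = 8.2.
Round up: n₁ = 9, giving n₂ = ⌈1.5 × 9⌉ = ⌈13.5⌉ = 14.

n₁ = 9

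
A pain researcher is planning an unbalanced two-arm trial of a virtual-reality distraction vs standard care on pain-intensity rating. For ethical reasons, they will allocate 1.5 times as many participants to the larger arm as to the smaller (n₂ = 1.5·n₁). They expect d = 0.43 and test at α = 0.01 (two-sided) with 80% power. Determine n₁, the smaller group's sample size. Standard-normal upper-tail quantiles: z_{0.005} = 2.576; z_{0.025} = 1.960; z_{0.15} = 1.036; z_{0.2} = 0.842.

n₁ = 106

With allocation ratio k = n₂/n₁ = 1.5, Var(x̄₁−x̄₂) = σ²(1/n₁ + 1/(k·n₁)) = σ²·(k+1)/(k·n₁).
So n₁ = (1 + 1/k)·((z_{α/2} + z_β)/d)² = 1.667 × (3.418/0.43)².
n₁ = 1.667 × 63.18 = 105.3.
Round up: n₁ = 106, giving n₂ = 1.5 × 106 = 159.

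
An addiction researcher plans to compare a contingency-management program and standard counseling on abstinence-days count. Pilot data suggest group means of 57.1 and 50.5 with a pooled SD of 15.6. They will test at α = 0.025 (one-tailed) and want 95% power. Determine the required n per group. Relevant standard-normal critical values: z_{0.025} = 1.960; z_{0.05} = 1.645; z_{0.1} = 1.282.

Cohen's d = |M₁ − M₂| / SD_pooled = |57.1 − 50.5| / 15.6 = 6.6 / 15.6 = 0.423.
For two independent groups with equal n: n = 2·((z_{α} + z_β) / d)².
z_{α} + z_β = 1.960 + 1.645 = 3.605.
n = 2 × (3.605 / 0.423)² = 2 × 8.522² = 2 × 72.63 = 145.3.
Round up to the next whole participant.

n = 146 per group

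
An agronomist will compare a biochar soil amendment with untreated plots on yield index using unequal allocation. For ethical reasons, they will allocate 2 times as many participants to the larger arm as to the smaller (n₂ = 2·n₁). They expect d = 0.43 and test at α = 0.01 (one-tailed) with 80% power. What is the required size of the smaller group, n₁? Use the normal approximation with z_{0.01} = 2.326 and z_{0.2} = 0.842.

With allocation ratio k = n₂/n₁ = 2, Var(x̄₁−x̄₂) = σ²(1/n₁ + 1/(k·n₁)) = σ²·(k+1)/(k·n₁).
So n₁ = (1 + 1/k)·((z_{α} + z_β)/d)² = 1.500 × (3.168/0.43)².
n₁ = 1.500 × 54.28 = 81.4.
Round up: n₁ = 82, giving n₂ = 2 × 82 = 164.

n₁ = 82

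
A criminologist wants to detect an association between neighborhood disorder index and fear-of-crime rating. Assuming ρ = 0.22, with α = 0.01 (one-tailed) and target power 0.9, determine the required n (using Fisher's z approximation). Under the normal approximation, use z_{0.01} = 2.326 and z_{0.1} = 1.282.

Fisher's z: C = ½·ln((1+r)/(1−r)) = ½·ln(1.5641) = 0.2237.
n = ((z_{α} + z_β)/C)² + 3.
(2.326 + 1.282) / 0.2237 = 3.608 / 0.2237 = 16.129.
n = 16.129² + 3 = 260.14 + 3 = 263.1.
Round up.

n = 264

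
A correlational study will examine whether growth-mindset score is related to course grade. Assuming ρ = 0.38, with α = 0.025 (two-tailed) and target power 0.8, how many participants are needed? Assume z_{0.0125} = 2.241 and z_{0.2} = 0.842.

Fisher's z: C = ½·ln((1+r)/(1−r)) = ½·ln(2.2258) = 0.4001.
n = ((z_{α/2} + z_β)/C)² + 3.
(2.241 + 0.842) / 0.4001 = 3.083 / 0.4001 = 7.706.
n = 7.706² + 3 = 59.38 + 3 = 62.4.
Round up.

n = 63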